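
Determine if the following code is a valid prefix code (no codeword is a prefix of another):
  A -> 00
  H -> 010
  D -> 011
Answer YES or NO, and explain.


Checking each pair (does one codeword prefix another?):
  A='00' vs H='010': no prefix
  A='00' vs D='011': no prefix
  H='010' vs A='00': no prefix
  H='010' vs D='011': no prefix
  D='011' vs A='00': no prefix
  D='011' vs H='010': no prefix
No violation found over all pairs.

YES -- this is a valid prefix code. No codeword is a prefix of any other codeword.


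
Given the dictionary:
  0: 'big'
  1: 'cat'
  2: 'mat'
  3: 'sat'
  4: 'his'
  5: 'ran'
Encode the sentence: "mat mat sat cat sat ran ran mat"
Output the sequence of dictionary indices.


Look up each word in the dictionary:
  'mat' -> 2
  'mat' -> 2
  'sat' -> 3
  'cat' -> 1
  'sat' -> 3
  'ran' -> 5
  'ran' -> 5
  'mat' -> 2

Encoded: [2, 2, 3, 1, 3, 5, 5, 2]


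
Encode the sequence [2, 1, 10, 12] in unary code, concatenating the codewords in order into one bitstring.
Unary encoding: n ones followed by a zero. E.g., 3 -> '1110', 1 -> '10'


Encode each number as n ones followed by a terminating 0:
  2 -> 110 (3 bits)
  1 -> 10 (2 bits)
  10 -> 11111111110 (11 bits)
  12 -> 1111111111110 (13 bits)
Total length = 3 + 2 + 11 + 13 = 29 bits.

Unary([2, 1, 10, 12]) = 11010111111111101111111111110 (29 bits)


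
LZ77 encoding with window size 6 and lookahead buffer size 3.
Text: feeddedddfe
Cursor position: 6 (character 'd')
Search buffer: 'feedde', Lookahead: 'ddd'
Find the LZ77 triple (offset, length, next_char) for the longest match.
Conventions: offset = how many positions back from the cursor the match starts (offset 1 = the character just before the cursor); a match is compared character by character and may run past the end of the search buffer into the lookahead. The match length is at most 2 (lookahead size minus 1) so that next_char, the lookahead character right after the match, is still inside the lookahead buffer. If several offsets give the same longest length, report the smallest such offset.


Try each offset into the search buffer:
  offset=1 (pos 5, char 'e'): match length 0
  offset=2 (pos 4, char 'd'): match length 1
  offset=3 (pos 3, char 'd'): match length 2
  offset=4 (pos 2, char 'e'): match length 0
  offset=5 (pos 1, char 'e'): match length 0
  offset=6 (pos 0, char 'f'): match length 0
Longest match has length 2 at offset 3.
next_char = character at position 6 + 2 = 8 -> 'd'

Best match: offset=3, length=2 (matching 'dd' starting at position 3)
LZ77 triple: (3, 2, 'd')


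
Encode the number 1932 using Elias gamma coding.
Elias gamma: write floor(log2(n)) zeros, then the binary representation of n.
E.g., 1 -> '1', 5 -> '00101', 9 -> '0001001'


num_bits = floor(log2(1932)) + 1 = 11
leading_zeros = num_bits - 1 = 10
binary(1932) = 11110001100

Elias gamma(1932) = '0000000000' + '11110001100' = 000000000011110001100 (21 bits)


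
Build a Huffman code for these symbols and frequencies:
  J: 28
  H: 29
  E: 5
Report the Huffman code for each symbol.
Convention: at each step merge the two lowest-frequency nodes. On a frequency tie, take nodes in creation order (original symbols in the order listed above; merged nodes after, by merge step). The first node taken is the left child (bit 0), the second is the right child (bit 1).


Huffman tree construction:
Step 1: Merge E(5) + J(28) = 33
Step 2: Merge H(29) + (E+J)(33) = 62
Read each symbol's code off the tree from the root (left child = 0, right child = 1).

Codes:
  J: 11 (length 2)
  H: 0 (length 1)
  E: 10 (length 2)
Average code length: 95/62 = 1.5323 bits/symbol


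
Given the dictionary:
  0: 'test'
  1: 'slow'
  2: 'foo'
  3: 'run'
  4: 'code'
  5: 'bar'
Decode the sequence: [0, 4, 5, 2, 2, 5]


Look up each index in the dictionary:
  0 -> 'test'
  4 -> 'code'
  5 -> 'bar'
  2 -> 'foo'
  2 -> 'foo'
  5 -> 'bar'

Decoded: "test code bar foo foo bar"


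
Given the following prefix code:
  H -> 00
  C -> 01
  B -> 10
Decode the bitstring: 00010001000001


Decoding step by step:
Bits 00 -> H
Bits 01 -> C
Bits 00 -> H
Bits 01 -> C
Bits 00 -> H
Bits 00 -> H
Bits 01 -> C


Decoded message: HCHCHHC


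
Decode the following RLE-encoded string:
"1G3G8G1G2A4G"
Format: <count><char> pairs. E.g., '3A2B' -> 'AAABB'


Expanding each <count><char> pair:
  1G -> 'G'
  3G -> 'GGG'
  8G -> 'GGGGGGGG'
  1G -> 'G'
  2A -> 'AA'
  4G -> 'GGGG'

Decoded = GGGGGGGGGGGGGAAGGGG


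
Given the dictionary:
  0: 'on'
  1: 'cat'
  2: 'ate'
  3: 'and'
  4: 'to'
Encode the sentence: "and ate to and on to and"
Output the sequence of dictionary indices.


Look up each word in the dictionary:
  'and' -> 3
  'ate' -> 2
  'to' -> 4
  'and' -> 3
  'on' -> 0
  'to' -> 4
  'and' -> 3

Encoded: [3, 2, 4, 3, 0, 4, 3]


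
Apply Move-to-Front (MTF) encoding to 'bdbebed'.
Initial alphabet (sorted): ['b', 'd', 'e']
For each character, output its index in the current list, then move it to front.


MTF encoding:
'b': index 0 in ['b', 'd', 'e'] -> ['b', 'd', 'e']
'd': index 1 in ['b', 'd', 'e'] -> ['d', 'b', 'e']
'b': index 1 in ['d', 'b', 'e'] -> ['b', 'd', 'e']
'e': index 2 in ['b', 'd', 'e'] -> ['e', 'b', 'd']
'b': index 1 in ['e', 'b', 'd'] -> ['b', 'e', 'd']
'e': index 1 in ['b', 'e', 'd'] -> ['e', 'b', 'd']
'd': index 2 in ['e', 'b', 'd'] -> ['d', 'e', 'b']


Output: [0, 1, 1, 2, 1, 1, 2]


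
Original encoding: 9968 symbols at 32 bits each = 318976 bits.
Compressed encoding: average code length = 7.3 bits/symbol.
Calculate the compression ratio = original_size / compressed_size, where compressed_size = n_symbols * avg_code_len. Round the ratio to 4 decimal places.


original_size = n_symbols * orig_bits = 9968 * 32 = 318976 bits
compressed_size = n_symbols * avg_code_len = 9968 * 7.3 = 72766.4 bits
ratio = original_size / compressed_size = 318976 / 72766.4 = 4.3836

Compression ratio = 4.3836


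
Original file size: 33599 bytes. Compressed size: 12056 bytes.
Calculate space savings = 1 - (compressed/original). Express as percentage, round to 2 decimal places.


ratio = compressed/original = 12056/33599 = 0.35882
savings = 1 - ratio = 1 - 0.35882 = 0.64118
as a percentage: 0.64118 * 100 = 64.12%

Space savings = 1 - 12056/33599 = 64.12%


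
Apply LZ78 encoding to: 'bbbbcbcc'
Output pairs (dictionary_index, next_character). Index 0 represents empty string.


LZ78 encoding steps:
Dictionary: {0: ''}
Step 1: w='' (idx 0), next='b' -> output (0, 'b'), add 'b' as idx 1
Step 2: w='b' (idx 1), next='b' -> output (1, 'b'), add 'bb' as idx 2
Step 3: w='b' (idx 1), next='c' -> output (1, 'c'), add 'bc' as idx 3
Step 4: w='bc' (idx 3), next='c' -> output (3, 'c'), add 'bcc' as idx 4


Encoded: [(0, 'b'), (1, 'b'), (1, 'c'), (3, 'c')]


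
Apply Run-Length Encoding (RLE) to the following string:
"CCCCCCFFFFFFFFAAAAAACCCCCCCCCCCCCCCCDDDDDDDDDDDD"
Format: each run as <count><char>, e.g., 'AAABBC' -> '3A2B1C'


Scanning runs left to right:
  i=0: run of 'C' x 6 -> '6C'
  i=6: run of 'F' x 8 -> '8F'
  i=14: run of 'A' x 6 -> '6A'
  i=20: run of 'C' x 16 -> '16C'
  i=36: run of 'D' x 12 -> '12D'

RLE = 6C8F6A16C12D


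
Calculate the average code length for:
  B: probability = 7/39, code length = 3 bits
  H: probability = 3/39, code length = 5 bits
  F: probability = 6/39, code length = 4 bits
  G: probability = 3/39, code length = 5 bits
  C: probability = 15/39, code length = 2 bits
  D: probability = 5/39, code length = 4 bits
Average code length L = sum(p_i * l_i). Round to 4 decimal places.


Weighted contributions p_i * l_i:
  B: (7/39) * 3 = 21/39
  H: (3/39) * 5 = 15/39
  F: (6/39) * 4 = 24/39
  G: (3/39) * 5 = 15/39
  C: (15/39) * 2 = 30/39
  D: (5/39) * 4 = 20/39
Sum = (21 + 15 + 24 + 15 + 30 + 20)/39 = 125/39

L = 125/39 = 3.2051 bits/symbol


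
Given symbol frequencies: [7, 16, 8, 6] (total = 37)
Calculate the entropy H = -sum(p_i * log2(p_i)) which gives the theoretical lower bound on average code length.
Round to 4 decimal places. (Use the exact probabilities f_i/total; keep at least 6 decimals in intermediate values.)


Per-symbol terms -p_i * log2(p_i) with p_i = f_i/37:
  p = 7/37 = 0.189189: log2(p) = -2.402098, -p*log2(p) = 0.454451
  p = 16/37 = 0.432432: log2(p) = -1.209453, -p*log2(p) = 0.523007
  p = 8/37 = 0.216216: log2(p) = -2.209453, -p*log2(p) = 0.477720
  p = 6/37 = 0.162162: log2(p) = -2.624491, -p*log2(p) = 0.425593
H = 0.454451 + 0.523007 + 0.477720 + 0.425593 = 1.880771

H = 1.8808 bits/symbol


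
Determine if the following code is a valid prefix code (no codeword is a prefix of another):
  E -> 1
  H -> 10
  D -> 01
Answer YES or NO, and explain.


Checking each pair (does one codeword prefix another?):
  E='1' vs H='10': prefix -- VIOLATION

NO -- this is NOT a valid prefix code. E (1) is a prefix of H (10).


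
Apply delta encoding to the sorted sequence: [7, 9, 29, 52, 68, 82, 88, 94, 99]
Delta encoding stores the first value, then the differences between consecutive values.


First value: 7
Deltas:
  9 - 7 = 2
  29 - 9 = 20
  52 - 29 = 23
  68 - 52 = 16
  82 - 68 = 14
  88 - 82 = 6
  94 - 88 = 6
  99 - 94 = 5


Delta encoded: [7, 2, 20, 23, 16, 14, 6, 6, 5]


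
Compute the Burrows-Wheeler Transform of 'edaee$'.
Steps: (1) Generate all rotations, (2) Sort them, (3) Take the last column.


Rotations (sorted):
  0: $edaee -> last char: e
  1: aee$ed -> last char: d
  2: daee$e -> last char: e
  3: e$edae -> last char: e
  4: edaee$ -> last char: $
  5: ee$eda -> last char: a


BWT = edee$a


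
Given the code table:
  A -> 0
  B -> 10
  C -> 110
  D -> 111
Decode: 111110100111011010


Decoding:
111 -> D
110 -> C
10 -> B
0 -> A
111 -> D
0 -> A
110 -> C
10 -> B


Result: DCBADACB


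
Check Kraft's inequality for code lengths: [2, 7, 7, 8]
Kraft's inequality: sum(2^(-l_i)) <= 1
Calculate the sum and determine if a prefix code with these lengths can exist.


Sum = 2^(-2) + 2^(-7) + 2^(-7) + 2^(-8)
    = 0.25 + 0.0078125 + 0.0078125 + 0.00390625
    = 69/256 = 0.26953125
Since 0.26953125 <= 1, Kraft's inequality IS satisfied.
A prefix code with these lengths CAN exist.

Kraft sum = 0.26953125. Satisfied.


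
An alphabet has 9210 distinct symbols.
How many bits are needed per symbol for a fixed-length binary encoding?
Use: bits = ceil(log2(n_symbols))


log2(9210) = 13.169
Bracket: 2^13 = 8192 < 9210 <= 2^14 = 16384
So ceil(log2(9210)) = 14

bits = ceil(log2(9210)) = ceil(13.169) = 14 bits


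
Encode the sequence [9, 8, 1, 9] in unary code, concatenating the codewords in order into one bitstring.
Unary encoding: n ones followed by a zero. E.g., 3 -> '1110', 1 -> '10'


Encode each number as n ones followed by a terminating 0:
  9 -> 1111111110 (10 bits)
  8 -> 111111110 (9 bits)
  1 -> 10 (2 bits)
  9 -> 1111111110 (10 bits)
Total length = 10 + 9 + 2 + 10 = 31 bits.

Unary([9, 8, 1, 9]) = 1111111110111111110101111111110 (31 bits)


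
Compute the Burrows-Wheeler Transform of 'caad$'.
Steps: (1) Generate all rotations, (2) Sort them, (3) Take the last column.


Rotations (sorted):
  0: $caad -> last char: d
  1: aad$c -> last char: c
  2: ad$ca -> last char: a
  3: caad$ -> last char: $
  4: d$caa -> last char: a


BWT = dca$a


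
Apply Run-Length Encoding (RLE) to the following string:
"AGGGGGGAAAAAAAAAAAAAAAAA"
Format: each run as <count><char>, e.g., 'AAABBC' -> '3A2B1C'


Scanning runs left to right:
  i=0: run of 'A' x 1 -> '1A'
  i=1: run of 'G' x 6 -> '6G'
  i=7: run of 'A' x 17 -> '17A'

RLE = 1A6G17A


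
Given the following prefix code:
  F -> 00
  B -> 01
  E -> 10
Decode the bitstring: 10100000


Decoding step by step:
Bits 10 -> E
Bits 10 -> E
Bits 00 -> F
Bits 00 -> F


Decoded message: EEFF


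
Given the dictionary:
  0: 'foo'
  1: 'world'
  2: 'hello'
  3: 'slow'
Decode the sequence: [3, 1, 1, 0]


Look up each index in the dictionary:
  3 -> 'slow'
  1 -> 'world'
  1 -> 'world'
  0 -> 'foo'

Decoded: "slow world world foo"


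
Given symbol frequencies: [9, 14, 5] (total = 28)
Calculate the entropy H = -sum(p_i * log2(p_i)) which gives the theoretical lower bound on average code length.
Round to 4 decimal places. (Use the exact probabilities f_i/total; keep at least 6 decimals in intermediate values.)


Per-symbol terms -p_i * log2(p_i) with p_i = f_i/28:
  p = 9/28 = 0.321429: log2(p) = -1.637430, -p*log2(p) = 0.526317
  p = 14/28 = 0.500000: log2(p) = -1.000000, -p*log2(p) = 0.500000
  p = 5/28 = 0.178571: log2(p) = -2.485427, -p*log2(p) = 0.443826
H = 0.526317 + 0.500000 + 0.443826 = 1.470143

H = 1.4701 bits/symbol


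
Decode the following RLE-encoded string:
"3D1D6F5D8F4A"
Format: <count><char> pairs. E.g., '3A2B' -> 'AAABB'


Expanding each <count><char> pair:
  3D -> 'DDD'
  1D -> 'D'
  6F -> 'FFFFFF'
  5D -> 'DDDDD'
  8F -> 'FFFFFFFF'
  4A -> 'AAAA'

Decoded = DDDDFFFFFFDDDDDFFFFFFFFAAAA


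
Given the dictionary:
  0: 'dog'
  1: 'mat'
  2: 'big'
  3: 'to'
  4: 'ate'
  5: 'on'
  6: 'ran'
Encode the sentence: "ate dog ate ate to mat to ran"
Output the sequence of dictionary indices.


Look up each word in the dictionary:
  'ate' -> 4
  'dog' -> 0
  'ate' -> 4
  'ate' -> 4
  'to' -> 3
  'mat' -> 1
  'to' -> 3
  'ran' -> 6

Encoded: [4, 0, 4, 4, 3, 1, 3, 6]


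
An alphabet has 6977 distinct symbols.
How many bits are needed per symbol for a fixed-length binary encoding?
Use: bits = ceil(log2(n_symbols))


log2(6977) = 12.7684
Bracket: 2^12 = 4096 < 6977 <= 2^13 = 8192
So ceil(log2(6977)) = 13

bits = ceil(log2(6977)) = ceil(12.7684) = 13 bits


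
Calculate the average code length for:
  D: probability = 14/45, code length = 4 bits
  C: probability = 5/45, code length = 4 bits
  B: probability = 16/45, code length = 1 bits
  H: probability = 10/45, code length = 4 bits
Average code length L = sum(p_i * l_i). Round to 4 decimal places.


Weighted contributions p_i * l_i:
  D: (14/45) * 4 = 56/45
  C: (5/45) * 4 = 20/45
  B: (16/45) * 1 = 16/45
  H: (10/45) * 4 = 40/45
Sum = (56 + 20 + 16 + 40)/45 = 132/45

L = 132/45 = 2.9333 bits/symbol


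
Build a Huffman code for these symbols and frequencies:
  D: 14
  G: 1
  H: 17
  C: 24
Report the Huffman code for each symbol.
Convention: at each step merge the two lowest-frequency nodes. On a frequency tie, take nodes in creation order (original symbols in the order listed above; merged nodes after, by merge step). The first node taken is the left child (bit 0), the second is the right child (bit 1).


Huffman tree construction:
Step 1: Merge G(1) + D(14) = 15
Step 2: Merge (G+D)(15) + H(17) = 32
Step 3: Merge C(24) + ((G+D)+H)(32) = 56
Read each symbol's code off the tree from the root (left child = 0, right child = 1).

Codes:
  D: 101 (length 3)
  G: 100 (length 3)
  H: 11 (length 2)
  C: 0 (length 1)
Average code length: 103/56 = 1.8393 bits/symbol


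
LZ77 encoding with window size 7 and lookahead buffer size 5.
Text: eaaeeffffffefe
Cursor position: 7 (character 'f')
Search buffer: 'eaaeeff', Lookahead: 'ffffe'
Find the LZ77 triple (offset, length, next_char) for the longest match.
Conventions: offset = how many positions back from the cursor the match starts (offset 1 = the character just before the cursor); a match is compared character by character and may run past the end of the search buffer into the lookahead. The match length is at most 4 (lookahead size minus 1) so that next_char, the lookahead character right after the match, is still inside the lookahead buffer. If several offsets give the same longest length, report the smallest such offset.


Try each offset into the search buffer:
  offset=1 (pos 6, char 'f'): match length 4
  offset=2 (pos 5, char 'f'): match length 4
  offset=3 (pos 4, char 'e'): match length 0
  offset=4 (pos 3, char 'e'): match length 0
  offset=5 (pos 2, char 'a'): match length 0
  offset=6 (pos 1, char 'a'): match length 0
  offset=7 (pos 0, char 'e'): match length 0
Longest match has length 4, found at offsets 1, 2; take the smallest, offset 1.
next_char = character at position 7 + 4 = 11 -> 'e'

Best match: offset=1, length=4 (matching 'ffff' starting at position 6)
LZ77 triple: (1, 4, 'e')


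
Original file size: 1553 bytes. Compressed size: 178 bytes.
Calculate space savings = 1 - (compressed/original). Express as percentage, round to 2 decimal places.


ratio = compressed/original = 178/1553 = 0.114617
savings = 1 - ratio = 1 - 0.114617 = 0.885383
as a percentage: 0.885383 * 100 = 88.54%

Space savings = 1 - 178/1553 = 88.54%


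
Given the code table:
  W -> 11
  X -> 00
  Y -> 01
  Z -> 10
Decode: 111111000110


Decoding:
11 -> W
11 -> W
11 -> W
00 -> X
01 -> Y
10 -> Z


Result: WWWXYZ


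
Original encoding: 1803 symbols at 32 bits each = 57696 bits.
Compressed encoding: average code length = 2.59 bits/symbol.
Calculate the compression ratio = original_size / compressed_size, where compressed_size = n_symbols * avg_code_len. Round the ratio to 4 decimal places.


original_size = n_symbols * orig_bits = 1803 * 32 = 57696 bits
compressed_size = n_symbols * avg_code_len = 1803 * 2.59 = 4669.77 bits
ratio = original_size / compressed_size = 57696 / 4669.77 = 12.3552

Compression ratio = 12.3552


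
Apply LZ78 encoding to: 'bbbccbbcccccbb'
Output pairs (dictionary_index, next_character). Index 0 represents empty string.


LZ78 encoding steps:
Dictionary: {0: ''}
Step 1: w='' (idx 0), next='b' -> output (0, 'b'), add 'b' as idx 1
Step 2: w='b' (idx 1), next='b' -> output (1, 'b'), add 'bb' as idx 2
Step 3: w='' (idx 0), next='c' -> output (0, 'c'), add 'c' as idx 3
Step 4: w='c' (idx 3), next='b' -> output (3, 'b'), add 'cb' as idx 4
Step 5: w='b' (idx 1), next='c' -> output (1, 'c'), add 'bc' as idx 5
Step 6: w='c' (idx 3), next='c' -> output (3, 'c'), add 'cc' as idx 6
Step 7: w='cc' (idx 6), next='b' -> output (6, 'b'), add 'ccb' as idx 7
Step 8: w='b' (idx 1), end of input -> output (1, '')


Encoded: [(0, 'b'), (1, 'b'), (0, 'c'), (3, 'b'), (1, 'c'), (3, 'c'), (6, 'b'), (1, '')]


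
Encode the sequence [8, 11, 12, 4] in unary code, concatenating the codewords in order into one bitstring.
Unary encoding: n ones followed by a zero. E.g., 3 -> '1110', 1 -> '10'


Encode each number as n ones followed by a terminating 0:
  8 -> 111111110 (9 bits)
  11 -> 111111111110 (12 bits)
  12 -> 1111111111110 (13 bits)
  4 -> 11110 (5 bits)
Total length = 9 + 12 + 13 + 5 = 39 bits.

Unary([8, 11, 12, 4]) = 111111110111111111110111111111111011110 (39 bits)


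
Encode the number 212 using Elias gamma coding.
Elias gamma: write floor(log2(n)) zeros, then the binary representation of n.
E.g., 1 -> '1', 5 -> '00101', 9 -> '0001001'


num_bits = floor(log2(212)) + 1 = 8
leading_zeros = num_bits - 1 = 7
binary(212) = 11010100

Elias gamma(212) = '0000000' + '11010100' = 000000011010100 (15 bits)


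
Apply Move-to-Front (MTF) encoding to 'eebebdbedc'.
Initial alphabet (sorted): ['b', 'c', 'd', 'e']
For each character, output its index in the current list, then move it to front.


MTF encoding:
'e': index 3 in ['b', 'c', 'd', 'e'] -> ['e', 'b', 'c', 'd']
'e': index 0 in ['e', 'b', 'c', 'd'] -> ['e', 'b', 'c', 'd']
'b': index 1 in ['e', 'b', 'c', 'd'] -> ['b', 'e', 'c', 'd']
'e': index 1 in ['b', 'e', 'c', 'd'] -> ['e', 'b', 'c', 'd']
'b': index 1 in ['e', 'b', 'c', 'd'] -> ['b', 'e', 'c', 'd']
'd': index 3 in ['b', 'e', 'c', 'd'] -> ['d', 'b', 'e', 'c']
'b': index 1 in ['d', 'b', 'e', 'c'] -> ['b', 'd', 'e', 'c']
'e': index 2 in ['b', 'd', 'e', 'c'] -> ['e', 'b', 'd', 'c']
'd': index 2 in ['e', 'b', 'd', 'c'] -> ['d', 'e', 'b', 'c']
'c': index 3 in ['d', 'e', 'b', 'c'] -> ['c', 'd', 'e', 'b']


Output: [3, 0, 1, 1, 1, 3, 1, 2, 2, 3]


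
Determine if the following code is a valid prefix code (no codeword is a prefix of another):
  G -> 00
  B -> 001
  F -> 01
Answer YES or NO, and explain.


Checking each pair (does one codeword prefix another?):
  G='00' vs B='001': prefix -- VIOLATION

NO -- this is NOT a valid prefix code. G (00) is a prefix of B (001).


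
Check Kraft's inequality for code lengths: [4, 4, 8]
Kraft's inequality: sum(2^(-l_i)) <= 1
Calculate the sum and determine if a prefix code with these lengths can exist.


Sum = 2^(-4) + 2^(-4) + 2^(-8)
    = 0.0625 + 0.0625 + 0.00390625
    = 33/256 = 0.12890625
Since 0.12890625 <= 1, Kraft's inequality IS satisfied.
A prefix code with these lengths CAN exist.

Kraft sum = 0.12890625. Satisfied.


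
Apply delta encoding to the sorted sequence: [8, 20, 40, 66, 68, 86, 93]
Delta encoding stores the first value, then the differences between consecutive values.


First value: 8
Deltas:
  20 - 8 = 12
  40 - 20 = 20
  66 - 40 = 26
  68 - 66 = 2
  86 - 68 = 18
  93 - 86 = 7


Delta encoded: [8, 12, 20, 26, 2, 18, 7]


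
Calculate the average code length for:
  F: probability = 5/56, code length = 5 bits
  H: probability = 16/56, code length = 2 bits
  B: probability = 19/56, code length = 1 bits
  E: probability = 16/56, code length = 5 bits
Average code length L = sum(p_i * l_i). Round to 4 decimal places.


Weighted contributions p_i * l_i:
  F: (5/56) * 5 = 25/56
  H: (16/56) * 2 = 32/56
  B: (19/56) * 1 = 19/56
  E: (16/56) * 5 = 80/56
Sum = (25 + 32 + 19 + 80)/56 = 156/56

L = 156/56 = 2.7857 bits/symbol


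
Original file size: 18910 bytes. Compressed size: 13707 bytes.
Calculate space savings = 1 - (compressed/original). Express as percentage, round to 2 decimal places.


ratio = compressed/original = 13707/18910 = 0.724855
savings = 1 - ratio = 1 - 0.724855 = 0.275145
as a percentage: 0.275145 * 100 = 27.51%

Space savings = 1 - 13707/18910 = 27.51%


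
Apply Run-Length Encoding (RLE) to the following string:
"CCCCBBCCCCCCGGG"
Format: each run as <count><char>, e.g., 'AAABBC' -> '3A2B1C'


Scanning runs left to right:
  i=0: run of 'C' x 4 -> '4C'
  i=4: run of 'B' x 2 -> '2B'
  i=6: run of 'C' x 6 -> '6C'
  i=12: run of 'G' x 3 -> '3G'

RLE = 4C2B6C3G


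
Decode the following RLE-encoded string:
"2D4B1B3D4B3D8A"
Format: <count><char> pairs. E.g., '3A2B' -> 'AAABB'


Expanding each <count><char> pair:
  2D -> 'DD'
  4B -> 'BBBB'
  1B -> 'B'
  3D -> 'DDD'
  4B -> 'BBBB'
  3D -> 'DDD'
  8A -> 'AAAAAAAA'

Decoded = DDBBBBBDDDBBBBDDDAAAAAAAA


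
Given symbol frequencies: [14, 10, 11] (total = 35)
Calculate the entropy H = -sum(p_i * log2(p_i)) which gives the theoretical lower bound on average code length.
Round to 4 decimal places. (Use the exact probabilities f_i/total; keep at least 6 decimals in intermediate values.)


Per-symbol terms -p_i * log2(p_i) with p_i = f_i/35:
  p = 14/35 = 0.400000: log2(p) = -1.321928, -p*log2(p) = 0.528771
  p = 10/35 = 0.285714: log2(p) = -1.807355, -p*log2(p) = 0.516387
  p = 11/35 = 0.314286: log2(p) = -1.669851, -p*log2(p) = 0.524810
H = 0.528771 + 0.516387 + 0.524810 = 1.569968

H = 1.57 bits/symbol


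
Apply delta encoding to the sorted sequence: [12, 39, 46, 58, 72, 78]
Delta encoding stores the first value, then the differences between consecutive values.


First value: 12
Deltas:
  39 - 12 = 27
  46 - 39 = 7
  58 - 46 = 12
  72 - 58 = 14
  78 - 72 = 6


Delta encoded: [12, 27, 7, 12, 14, 6]


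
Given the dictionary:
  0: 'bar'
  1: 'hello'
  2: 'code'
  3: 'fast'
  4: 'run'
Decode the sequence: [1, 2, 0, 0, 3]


Look up each index in the dictionary:
  1 -> 'hello'
  2 -> 'code'
  0 -> 'bar'
  0 -> 'bar'
  3 -> 'fast'

Decoded: "hello code bar bar fast"


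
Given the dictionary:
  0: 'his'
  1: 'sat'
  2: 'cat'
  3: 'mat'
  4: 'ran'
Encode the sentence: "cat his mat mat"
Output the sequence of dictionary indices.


Look up each word in the dictionary:
  'cat' -> 2
  'his' -> 0
  'mat' -> 3
  'mat' -> 3

Encoded: [2, 0, 3, 3]


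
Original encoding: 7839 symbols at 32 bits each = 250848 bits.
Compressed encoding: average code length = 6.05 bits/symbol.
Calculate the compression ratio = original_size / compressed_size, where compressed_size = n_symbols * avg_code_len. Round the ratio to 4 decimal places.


original_size = n_symbols * orig_bits = 7839 * 32 = 250848 bits
compressed_size = n_symbols * avg_code_len = 7839 * 6.05 = 47425.95 bits
ratio = original_size / compressed_size = 250848 / 47425.95 = 5.2893

Compression ratio = 5.2893


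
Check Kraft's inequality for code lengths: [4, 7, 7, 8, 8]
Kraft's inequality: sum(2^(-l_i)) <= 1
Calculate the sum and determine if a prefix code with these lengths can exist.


Sum = 2^(-4) + 2^(-7) + 2^(-7) + 2^(-8) + 2^(-8)
    = 0.0625 + 0.0078125 + 0.0078125 + 0.00390625 + 0.00390625
    = 22/256 = 0.0859375
Since 0.0859375 <= 1, Kraft's inequality IS satisfied.
A prefix code with these lengths CAN exist.

Kraft sum = 0.0859375. Satisfied.


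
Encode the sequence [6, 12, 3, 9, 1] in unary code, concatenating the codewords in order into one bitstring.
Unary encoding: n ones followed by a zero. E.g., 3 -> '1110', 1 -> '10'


Encode each number as n ones followed by a terminating 0:
  6 -> 1111110 (7 bits)
  12 -> 1111111111110 (13 bits)
  3 -> 1110 (4 bits)
  9 -> 1111111110 (10 bits)
  1 -> 10 (2 bits)
Total length = 7 + 13 + 4 + 10 + 2 = 36 bits.

Unary([6, 12, 3, 9, 1]) = 111111011111111111101110111111111010 (36 bits)


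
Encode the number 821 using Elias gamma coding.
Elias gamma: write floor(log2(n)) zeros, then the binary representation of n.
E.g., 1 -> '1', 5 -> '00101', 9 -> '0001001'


num_bits = floor(log2(821)) + 1 = 10
leading_zeros = num_bits - 1 = 9
binary(821) = 1100110101

Elias gamma(821) = '000000000' + '1100110101' = 0000000001100110101 (19 bits)


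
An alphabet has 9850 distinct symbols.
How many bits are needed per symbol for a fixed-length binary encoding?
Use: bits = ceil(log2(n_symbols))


log2(9850) = 13.2659
Bracket: 2^13 = 8192 < 9850 <= 2^14 = 16384
So ceil(log2(9850)) = 14

bits = ceil(log2(9850)) = ceil(13.2659) = 14 bits


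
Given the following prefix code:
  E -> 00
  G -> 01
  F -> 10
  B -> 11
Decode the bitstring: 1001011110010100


Decoding step by step:
Bits 10 -> F
Bits 01 -> G
Bits 01 -> G
Bits 11 -> B
Bits 10 -> F
Bits 01 -> G
Bits 01 -> G
Bits 00 -> E


Decoded message: FGGBFGGE


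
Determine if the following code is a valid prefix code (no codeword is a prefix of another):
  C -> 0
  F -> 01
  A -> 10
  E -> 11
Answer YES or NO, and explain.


Checking each pair (does one codeword prefix another?):
  C='0' vs F='01': prefix -- VIOLATION

NO -- this is NOT a valid prefix code. C (0) is a prefix of F (01).


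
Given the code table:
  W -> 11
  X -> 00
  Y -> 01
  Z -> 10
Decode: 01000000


Decoding:
01 -> Y
00 -> X
00 -> X
00 -> X


Result: YXXX


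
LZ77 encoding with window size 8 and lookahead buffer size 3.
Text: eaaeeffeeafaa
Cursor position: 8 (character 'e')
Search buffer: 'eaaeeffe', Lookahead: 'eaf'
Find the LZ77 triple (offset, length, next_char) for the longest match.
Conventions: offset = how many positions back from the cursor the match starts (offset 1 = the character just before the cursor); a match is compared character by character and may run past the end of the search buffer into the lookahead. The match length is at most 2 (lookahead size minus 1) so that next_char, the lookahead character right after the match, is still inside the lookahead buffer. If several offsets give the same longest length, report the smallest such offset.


Try each offset into the search buffer:
  offset=1 (pos 7, char 'e'): match length 1
  offset=2 (pos 6, char 'f'): match length 0
  offset=3 (pos 5, char 'f'): match length 0
  offset=4 (pos 4, char 'e'): match length 1
  offset=5 (pos 3, char 'e'): match length 1
  offset=6 (pos 2, char 'a'): match length 0
  offset=7 (pos 1, char 'a'): match length 0
  offset=8 (pos 0, char 'e'): match length 2
Longest match has length 2 at offset 8.
next_char = character at position 8 + 2 = 10 -> 'f'

Best match: offset=8, length=2 (matching 'ea' starting at position 0)
LZ77 triple: (8, 2, 'f')


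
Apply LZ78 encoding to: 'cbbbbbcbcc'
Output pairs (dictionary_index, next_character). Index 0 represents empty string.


LZ78 encoding steps:
Dictionary: {0: ''}
Step 1: w='' (idx 0), next='c' -> output (0, 'c'), add 'c' as idx 1
Step 2: w='' (idx 0), next='b' -> output (0, 'b'), add 'b' as idx 2
Step 3: w='b' (idx 2), next='b' -> output (2, 'b'), add 'bb' as idx 3
Step 4: w='bb' (idx 3), next='c' -> output (3, 'c'), add 'bbc' as idx 4
Step 5: w='b' (idx 2), next='c' -> output (2, 'c'), add 'bc' as idx 5
Step 6: w='c' (idx 1), end of input -> output (1, '')


Encoded: [(0, 'c'), (0, 'b'), (2, 'b'), (3, 'c'), (2, 'c'), (1, '')]


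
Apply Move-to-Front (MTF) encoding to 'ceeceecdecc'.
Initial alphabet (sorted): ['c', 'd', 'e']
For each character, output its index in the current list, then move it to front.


MTF encoding:
'c': index 0 in ['c', 'd', 'e'] -> ['c', 'd', 'e']
'e': index 2 in ['c', 'd', 'e'] -> ['e', 'c', 'd']
'e': index 0 in ['e', 'c', 'd'] -> ['e', 'c', 'd']
'c': index 1 in ['e', 'c', 'd'] -> ['c', 'e', 'd']
'e': index 1 in ['c', 'e', 'd'] -> ['e', 'c', 'd']
'e': index 0 in ['e', 'c', 'd'] -> ['e', 'c', 'd']
'c': index 1 in ['e', 'c', 'd'] -> ['c', 'e', 'd']
'd': index 2 in ['c', 'e', 'd'] -> ['d', 'c', 'e']
'e': index 2 in ['d', 'c', 'e'] -> ['e', 'd', 'c']
'c': index 2 in ['e', 'd', 'c'] -> ['c', 'e', 'd']
'c': index 0 in ['c', 'e', 'd'] -> ['c', 'e', 'd']


Output: [0, 2, 0, 1, 1, 0, 1, 2, 2, 2, 0]


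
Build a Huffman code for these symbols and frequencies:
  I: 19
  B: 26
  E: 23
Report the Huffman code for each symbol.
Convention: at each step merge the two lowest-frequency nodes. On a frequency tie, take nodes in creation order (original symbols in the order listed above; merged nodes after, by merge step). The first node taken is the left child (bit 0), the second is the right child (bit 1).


Huffman tree construction:
Step 1: Merge I(19) + E(23) = 42
Step 2: Merge B(26) + (I+E)(42) = 68
Read each symbol's code off the tree from the root (left child = 0, right child = 1).

Codes:
  I: 10 (length 2)
  B: 0 (length 1)
  E: 11 (length 2)
Average code length: 110/68 = 1.6176 bits/symbol


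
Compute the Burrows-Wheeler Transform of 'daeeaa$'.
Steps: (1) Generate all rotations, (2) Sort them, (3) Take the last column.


Rotations (sorted):
  0: $daeeaa -> last char: a
  1: a$daeea -> last char: a
  2: aa$daee -> last char: e
  3: aeeaa$d -> last char: d
  4: daeeaa$ -> last char: $
  5: eaa$dae -> last char: e
  6: eeaa$da -> last char: a


BWT = aaed$ea


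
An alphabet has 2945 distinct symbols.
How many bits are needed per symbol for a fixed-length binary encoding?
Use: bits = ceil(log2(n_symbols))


log2(2945) = 11.5241
Bracket: 2^11 = 2048 < 2945 <= 2^12 = 4096
So ceil(log2(2945)) = 12

bits = ceil(log2(2945)) = ceil(11.5241) = 12 bits


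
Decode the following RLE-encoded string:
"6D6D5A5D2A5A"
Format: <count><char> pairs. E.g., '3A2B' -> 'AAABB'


Expanding each <count><char> pair:
  6D -> 'DDDDDD'
  6D -> 'DDDDDD'
  5A -> 'AAAAA'
  5D -> 'DDDDD'
  2A -> 'AA'
  5A -> 'AAAAA'

Decoded = DDDDDDDDDDDDAAAAADDDDDAAAAAAA


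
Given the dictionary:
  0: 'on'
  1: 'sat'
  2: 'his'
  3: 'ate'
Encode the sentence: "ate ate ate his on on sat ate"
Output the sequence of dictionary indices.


Look up each word in the dictionary:
  'ate' -> 3
  'ate' -> 3
  'ate' -> 3
  'his' -> 2
  'on' -> 0
  'on' -> 0
  'sat' -> 1
  'ate' -> 3

Encoded: [3, 3, 3, 2, 0, 0, 1, 3]


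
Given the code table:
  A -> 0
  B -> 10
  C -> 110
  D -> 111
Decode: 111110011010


Decoding:
111 -> D
110 -> C
0 -> A
110 -> C
10 -> B


Result: DCACB


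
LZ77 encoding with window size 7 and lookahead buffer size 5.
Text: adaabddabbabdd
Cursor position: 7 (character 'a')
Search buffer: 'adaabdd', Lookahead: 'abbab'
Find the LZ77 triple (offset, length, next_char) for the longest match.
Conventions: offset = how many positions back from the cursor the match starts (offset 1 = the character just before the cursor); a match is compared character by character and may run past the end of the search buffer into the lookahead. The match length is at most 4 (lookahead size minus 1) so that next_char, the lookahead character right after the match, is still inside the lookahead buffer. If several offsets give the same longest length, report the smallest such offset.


Try each offset into the search buffer:
  offset=1 (pos 6, char 'd'): match length 0
  offset=2 (pos 5, char 'd'): match length 0
  offset=3 (pos 4, char 'b'): match length 0
  offset=4 (pos 3, char 'a'): match length 2
  offset=5 (pos 2, char 'a'): match length 1
  offset=6 (pos 1, char 'd'): match length 0
  offset=7 (pos 0, char 'a'): match length 1
Longest match has length 2 at offset 4.
next_char = character at position 7 + 2 = 9 -> 'b'

Best match: offset=4, length=2 (matching 'ab' starting at position 3)
LZ77 triple: (4, 2, 'b')


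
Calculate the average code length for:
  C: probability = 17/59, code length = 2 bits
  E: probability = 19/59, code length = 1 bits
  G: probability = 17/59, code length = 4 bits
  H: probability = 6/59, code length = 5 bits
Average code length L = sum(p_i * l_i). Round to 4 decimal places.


Weighted contributions p_i * l_i:
  C: (17/59) * 2 = 34/59
  E: (19/59) * 1 = 19/59
  G: (17/59) * 4 = 68/59
  H: (6/59) * 5 = 30/59
Sum = (34 + 19 + 68 + 30)/59 = 151/59

L = 151/59 = 2.5593 bits/symbol


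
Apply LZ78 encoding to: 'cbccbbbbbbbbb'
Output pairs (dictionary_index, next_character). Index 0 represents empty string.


LZ78 encoding steps:
Dictionary: {0: ''}
Step 1: w='' (idx 0), next='c' -> output (0, 'c'), add 'c' as idx 1
Step 2: w='' (idx 0), next='b' -> output (0, 'b'), add 'b' as idx 2
Step 3: w='c' (idx 1), next='c' -> output (1, 'c'), add 'cc' as idx 3
Step 4: w='b' (idx 2), next='b' -> output (2, 'b'), add 'bb' as idx 4
Step 5: w='bb' (idx 4), next='b' -> output (4, 'b'), add 'bbb' as idx 5
Step 6: w='bbb' (idx 5), next='b' -> output (5, 'b'), add 'bbbb' as idx 6


Encoded: [(0, 'c'), (0, 'b'), (1, 'c'), (2, 'b'), (4, 'b'), (5, 'b')]


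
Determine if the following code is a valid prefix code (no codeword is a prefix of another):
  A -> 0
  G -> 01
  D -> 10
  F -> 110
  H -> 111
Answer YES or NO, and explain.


Checking each pair (does one codeword prefix another?):
  A='0' vs G='01': prefix -- VIOLATION

NO -- this is NOT a valid prefix code. A (0) is a prefix of G (01).


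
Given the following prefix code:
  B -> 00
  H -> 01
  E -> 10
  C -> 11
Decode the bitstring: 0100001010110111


Decoding step by step:
Bits 01 -> H
Bits 00 -> B
Bits 00 -> B
Bits 10 -> E
Bits 10 -> E
Bits 11 -> C
Bits 01 -> H
Bits 11 -> C


Decoded message: HBBEECHC


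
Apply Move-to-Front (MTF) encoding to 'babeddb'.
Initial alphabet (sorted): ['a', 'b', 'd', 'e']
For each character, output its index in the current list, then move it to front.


MTF encoding:
'b': index 1 in ['a', 'b', 'd', 'e'] -> ['b', 'a', 'd', 'e']
'a': index 1 in ['b', 'a', 'd', 'e'] -> ['a', 'b', 'd', 'e']
'b': index 1 in ['a', 'b', 'd', 'e'] -> ['b', 'a', 'd', 'e']
'e': index 3 in ['b', 'a', 'd', 'e'] -> ['e', 'b', 'a', 'd']
'd': index 3 in ['e', 'b', 'a', 'd'] -> ['d', 'e', 'b', 'a']
'd': index 0 in ['d', 'e', 'b', 'a'] -> ['d', 'e', 'b', 'a']
'b': index 2 in ['d', 'e', 'b', 'a'] -> ['b', 'd', 'e', 'a']


Output: [1, 1, 1, 3, 3, 0, 2]


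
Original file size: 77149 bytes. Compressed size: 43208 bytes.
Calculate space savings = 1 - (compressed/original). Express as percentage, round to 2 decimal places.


ratio = compressed/original = 43208/77149 = 0.560059
savings = 1 - ratio = 1 - 0.560059 = 0.439941
as a percentage: 0.439941 * 100 = 43.99%

Space savings = 1 - 43208/77149 = 43.99%


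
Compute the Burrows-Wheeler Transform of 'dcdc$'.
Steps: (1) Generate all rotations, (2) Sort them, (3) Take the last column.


Rotations (sorted):
  0: $dcdc -> last char: c
  1: c$dcd -> last char: d
  2: cdc$d -> last char: d
  3: dc$dc -> last char: c
  4: dcdc$ -> last char: $


BWT = cddc$


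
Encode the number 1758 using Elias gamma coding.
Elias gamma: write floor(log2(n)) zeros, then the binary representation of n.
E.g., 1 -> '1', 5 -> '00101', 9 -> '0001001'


num_bits = floor(log2(1758)) + 1 = 11
leading_zeros = num_bits - 1 = 10
binary(1758) = 11011011110

Elias gamma(1758) = '0000000000' + '11011011110' = 000000000011011011110 (21 bits)


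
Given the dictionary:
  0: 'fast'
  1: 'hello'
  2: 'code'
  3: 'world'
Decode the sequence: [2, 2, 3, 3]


Look up each index in the dictionary:
  2 -> 'code'
  2 -> 'code'
  3 -> 'world'
  3 -> 'world'

Decoded: "code code world world"


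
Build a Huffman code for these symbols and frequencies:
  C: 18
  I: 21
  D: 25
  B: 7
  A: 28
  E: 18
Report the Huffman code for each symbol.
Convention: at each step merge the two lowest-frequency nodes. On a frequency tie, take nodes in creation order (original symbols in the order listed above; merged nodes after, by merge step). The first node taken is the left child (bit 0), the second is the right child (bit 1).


Huffman tree construction:
Step 1: Merge B(7) + C(18) = 25
Step 2: Merge E(18) + I(21) = 39
Step 3: Merge D(25) + (B+C)(25) = 50
Step 4: Merge A(28) + (E+I)(39) = 67
Step 5: Merge (D+(B+C))(50) + (A+(E+I))(67) = 117
Read each symbol's code off the tree from the root (left child = 0, right child = 1).

Codes:
  C: 011 (length 3)
  I: 111 (length 3)
  D: 00 (length 2)
  B: 010 (length 3)
  A: 10 (length 2)
  E: 110 (length 3)
Average code length: 298/117 = 2.5470 bits/symbol


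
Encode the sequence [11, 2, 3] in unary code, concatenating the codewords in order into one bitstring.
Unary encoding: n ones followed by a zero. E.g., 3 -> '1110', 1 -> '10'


Encode each number as n ones followed by a terminating 0:
  11 -> 111111111110 (12 bits)
  2 -> 110 (3 bits)
  3 -> 1110 (4 bits)
Total length = 12 + 3 + 4 = 19 bits.

Unary([11, 2, 3]) = 1111111111101101110 (19 bits)


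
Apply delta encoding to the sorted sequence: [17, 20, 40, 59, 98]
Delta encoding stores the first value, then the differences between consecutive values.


First value: 17
Deltas:
  20 - 17 = 3
  40 - 20 = 20
  59 - 40 = 19
  98 - 59 = 39


Delta encoded: [17, 3, 20, 19, 39]


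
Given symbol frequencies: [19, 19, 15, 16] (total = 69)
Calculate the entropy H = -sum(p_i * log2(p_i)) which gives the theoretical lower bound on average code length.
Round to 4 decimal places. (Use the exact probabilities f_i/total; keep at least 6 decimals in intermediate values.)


Per-symbol terms -p_i * log2(p_i) with p_i = f_i/69:
  p = 19/69 = 0.275362: log2(p) = -1.860597, -p*log2(p) = 0.512338
  p = 19/69 = 0.275362: log2(p) = -1.860597, -p*log2(p) = 0.512338
  p = 15/69 = 0.217391: log2(p) = -2.201634, -p*log2(p) = 0.478616
  p = 16/69 = 0.231884: log2(p) = -2.108524, -p*log2(p) = 0.488933
H = 0.512338 + 0.512338 + 0.478616 + 0.488933 = 1.992225

H = 1.9922 bits/symbol


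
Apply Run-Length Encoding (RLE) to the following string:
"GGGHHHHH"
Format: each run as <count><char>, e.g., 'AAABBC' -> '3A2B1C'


Scanning runs left to right:
  i=0: run of 'G' x 3 -> '3G'
  i=3: run of 'H' x 5 -> '5H'

RLE = 3G5H


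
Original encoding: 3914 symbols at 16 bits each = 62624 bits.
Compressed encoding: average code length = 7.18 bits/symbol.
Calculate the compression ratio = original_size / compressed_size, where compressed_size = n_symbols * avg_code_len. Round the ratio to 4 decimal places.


original_size = n_symbols * orig_bits = 3914 * 16 = 62624 bits
compressed_size = n_symbols * avg_code_len = 3914 * 7.18 = 28102.52 bits
ratio = original_size / compressed_size = 62624 / 28102.52 = 2.2284

Compression ratio = 2.2284


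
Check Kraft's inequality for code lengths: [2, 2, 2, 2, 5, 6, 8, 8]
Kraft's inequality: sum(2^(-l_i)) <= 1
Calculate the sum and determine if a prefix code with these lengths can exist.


Sum = 2^(-2) + 2^(-2) + 2^(-2) + 2^(-2) + 2^(-5) + 2^(-6) + 2^(-8) + 2^(-8)
    = 0.25 + 0.25 + 0.25 + 0.25 + 0.03125 + 0.015625 + 0.00390625 + 0.00390625
    = 270/256 = 1.0546875
Since 1.0546875 > 1, Kraft's inequality is NOT satisfied.
A prefix code with these lengths CANNOT exist.

Kraft sum = 1.0546875. Not satisfied.


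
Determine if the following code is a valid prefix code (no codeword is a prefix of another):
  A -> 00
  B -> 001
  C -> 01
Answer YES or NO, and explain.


Checking each pair (does one codeword prefix another?):
  A='00' vs B='001': prefix -- VIOLATION

NO -- this is NOT a valid prefix code. A (00) is a prefix of B (001).
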